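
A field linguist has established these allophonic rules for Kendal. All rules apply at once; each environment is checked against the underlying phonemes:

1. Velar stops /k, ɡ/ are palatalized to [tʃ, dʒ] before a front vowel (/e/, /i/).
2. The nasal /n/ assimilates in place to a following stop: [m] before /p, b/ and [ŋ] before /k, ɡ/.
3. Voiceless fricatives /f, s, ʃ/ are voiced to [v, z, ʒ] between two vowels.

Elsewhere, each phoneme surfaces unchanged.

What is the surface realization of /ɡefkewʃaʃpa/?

/ɡ/ meets the environment for rule 1 (before a front vowel) → [dʒ].
/e/ (between /ɡ/ and /f/): no rule targets it → [e].
/f/ (between /e/ and /k/) is in the target of rule 3 but the environment (between two vowels) is not met → [f].
/k/ (between /f/ and /e/): before a front vowel, so rule 1 applies → [tʃ].
/e/ (between /k/ and /w/): no rule targets it → [e].
/w/ (between /e/ and /ʃ/) is unaffected → [w].
/ʃ/ (between /w/ and /a/) fails the environment for rule 3, so it stays [ʃ].
/a/ (between /ʃ/ and /ʃ/): no rule targets it → [a].
/ʃ/ — between /a/ and /p/; rule 3 does not apply here → [ʃ].
/p/ (between /ʃ/ and /a/) is unaffected → [p].
/a/ (word-final) is unaffected → [a].

[dʒeftʃewʃaʃpa]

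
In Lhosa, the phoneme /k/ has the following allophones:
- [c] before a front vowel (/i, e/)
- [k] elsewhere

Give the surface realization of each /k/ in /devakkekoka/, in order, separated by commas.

[k], [c], [k], [k]

Occurrence 1 (position 5): no conditioning environment matches → elsewhere allophone [k].
Occurrence 2 (position 6): before a front vowel → [c].
Occurrence 3 (position 8): no conditioning environment matches → elsewhere allophone [k].
Occurrence 4 (position 10): no conditioning environment matches → elsewhere allophone [k].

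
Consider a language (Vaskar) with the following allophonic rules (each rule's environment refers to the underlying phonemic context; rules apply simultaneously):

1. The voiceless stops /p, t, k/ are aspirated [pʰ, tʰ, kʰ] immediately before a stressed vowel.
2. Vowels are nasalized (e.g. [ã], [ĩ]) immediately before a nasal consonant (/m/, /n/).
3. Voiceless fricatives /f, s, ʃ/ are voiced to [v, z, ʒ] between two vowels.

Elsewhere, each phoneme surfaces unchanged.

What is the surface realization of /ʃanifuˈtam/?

[ʃãnivuˈtʰãm]

/ʃ/ (word-initial) is in the target of rule 3 but the environment (between two vowels) is not met → [ʃ].
/a/ — between /ʃ/ and /n/, before a nasal consonant — surfaces as [ã] (rule 2).
/i/ (between /n/ and /f/) is in the target of rule 2 but the environment (before a nasal consonant) is not met → [i].
/f/ (between /i/ and /u/) occurs between two vowels → [v] by rule 3.
/u/ (between /f/ and /t/): rule 2 targets it, but not before a nasal consonant → unchanged [u].
/t/ (between /u/ and /a/) occurs immediately before a stressed vowel → [tʰ] by rule 1.
/a/ (between /t/ and /m/) occurs before a nasal consonant → [ã] by rule 2.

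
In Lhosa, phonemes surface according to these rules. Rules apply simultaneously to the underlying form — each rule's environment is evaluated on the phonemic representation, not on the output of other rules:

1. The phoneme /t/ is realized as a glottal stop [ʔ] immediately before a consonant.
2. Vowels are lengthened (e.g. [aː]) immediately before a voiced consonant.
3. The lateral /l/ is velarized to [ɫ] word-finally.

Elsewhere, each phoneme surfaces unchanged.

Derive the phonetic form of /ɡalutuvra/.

/ɡ/ (word-initial): no rule targets it → [ɡ].
Rule 2 applies to /a/ (between /ɡ/ and /l/: before a voiced consonant) → [aː].
/l/ (between /a/ and /u/) is in the target of rule 3 but the environment (word-finally) is not met → [l].
/u/ — between /l/ and /t/; rule 2 does not apply here → [u].
/t/ (between /u/ and /u/) is in the target of rule 1 but the environment (immediately before a consonant) is not met → [t].
/u/ (between /t/ and /v/) occurs before a voiced consonant → [uː] by rule 2.
/v/ — not in any rule's target class → [v].
/r/ — not in any rule's target class → [r].
/a/ (word-final) is in the target of rule 2 but the environment (before a voiced consonant) is not met → [a].

[ɡaːlutuːvra]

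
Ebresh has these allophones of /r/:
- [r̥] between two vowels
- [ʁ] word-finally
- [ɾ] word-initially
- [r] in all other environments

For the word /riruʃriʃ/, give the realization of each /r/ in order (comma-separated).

[ɾ], [r̥], [r]

Occurrence 1 (position 1): word-initially → [ɾ].
Occurrence 2 (position 3): between two vowels → [r̥].
Occurrence 3 (position 6): no conditioning environment matches → elsewhere allophone [r].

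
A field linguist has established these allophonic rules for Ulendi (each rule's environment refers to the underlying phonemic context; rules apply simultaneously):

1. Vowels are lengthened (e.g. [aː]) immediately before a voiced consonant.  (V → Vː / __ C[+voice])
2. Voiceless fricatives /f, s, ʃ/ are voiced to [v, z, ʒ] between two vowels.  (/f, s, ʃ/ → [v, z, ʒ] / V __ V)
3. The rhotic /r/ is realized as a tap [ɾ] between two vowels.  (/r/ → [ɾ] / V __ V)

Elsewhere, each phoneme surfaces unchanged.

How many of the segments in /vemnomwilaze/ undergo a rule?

4

Segments that undergo a rule: /e/ → [eː] (rule 1); /o/ → [oː] (rule 1); /i/ → [iː] (rule 1); /a/ → [aː] (rule 1).
All other segments surface unchanged.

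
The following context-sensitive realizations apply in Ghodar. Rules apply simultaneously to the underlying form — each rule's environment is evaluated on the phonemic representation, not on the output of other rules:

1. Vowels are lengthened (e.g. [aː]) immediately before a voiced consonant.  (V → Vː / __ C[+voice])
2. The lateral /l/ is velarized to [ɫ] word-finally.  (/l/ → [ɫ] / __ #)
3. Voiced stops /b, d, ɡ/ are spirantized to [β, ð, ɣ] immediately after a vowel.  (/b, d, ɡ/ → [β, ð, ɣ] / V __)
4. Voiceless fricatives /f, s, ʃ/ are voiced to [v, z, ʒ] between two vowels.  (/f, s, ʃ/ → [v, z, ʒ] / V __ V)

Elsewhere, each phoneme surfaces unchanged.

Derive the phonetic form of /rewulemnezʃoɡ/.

/r/ — not in any rule's target class → [r].
/e/ — between /r/ and /w/, before a voiced consonant — surfaces as [eː] (rule 1).
/w/ (between /e/ and /u/) is unaffected → [w].
/u/ (between /w/ and /l/) occurs before a voiced consonant → [uː] by rule 1.
/l/ (between /u/ and /e/) is in the target of rule 2 but the environment (word-finally) is not met → [l].
/e/ (between /l/ and /m/): before a voiced consonant, so rule 1 applies → [eː].
/m/ (between /e/ and /n/): no rule targets it → [m].
/n/ (between /m/ and /e/): no rule targets it → [n].
/e/ (between /n/ and /z/): before a voiced consonant, so rule 1 applies → [eː].
/z/ — not in any rule's target class → [z].
/ʃ/ (between /z/ and /o/) is in the target of rule 4 but the environment (between two vowels) is not met → [ʃ].
/o/ meets the environment for rule 1 (before a voiced consonant) → [oː].
Rule 3 applies to /ɡ/ (word-final: immediately after a vowel) → [ɣ].

[reːwuːleːmneːzʃoːɣ]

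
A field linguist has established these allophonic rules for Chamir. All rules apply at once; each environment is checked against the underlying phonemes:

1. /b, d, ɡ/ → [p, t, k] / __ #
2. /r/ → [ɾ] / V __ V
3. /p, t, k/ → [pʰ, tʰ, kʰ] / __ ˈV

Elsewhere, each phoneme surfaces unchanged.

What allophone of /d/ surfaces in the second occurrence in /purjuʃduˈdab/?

/d/ (between /u/ and /a/) is in the target of rule 1 but the environment (word-finally) is not met → [d].

[d]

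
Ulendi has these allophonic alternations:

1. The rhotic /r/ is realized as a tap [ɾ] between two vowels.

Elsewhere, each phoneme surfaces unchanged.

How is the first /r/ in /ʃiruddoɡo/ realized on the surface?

[ɾ]

/r/ — between /i/ and /u/, between two vowels — surfaces as [ɾ] (rule 1).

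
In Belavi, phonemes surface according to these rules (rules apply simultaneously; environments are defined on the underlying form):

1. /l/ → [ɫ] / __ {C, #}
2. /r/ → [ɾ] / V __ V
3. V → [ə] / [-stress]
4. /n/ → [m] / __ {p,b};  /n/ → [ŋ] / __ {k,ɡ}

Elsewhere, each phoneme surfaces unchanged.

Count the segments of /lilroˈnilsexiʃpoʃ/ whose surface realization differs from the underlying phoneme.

7

Segments that undergo a rule: /i/ → [ə] (rule 3); /l/ → [ɫ] (rule 1); /o/ → [ə] (rule 3); /l/ → [ɫ] (rule 1); /e/ → [ə] (rule 3); /i/ → [ə] (rule 3); /o/ → [ə] (rule 3).
All other segments surface unchanged.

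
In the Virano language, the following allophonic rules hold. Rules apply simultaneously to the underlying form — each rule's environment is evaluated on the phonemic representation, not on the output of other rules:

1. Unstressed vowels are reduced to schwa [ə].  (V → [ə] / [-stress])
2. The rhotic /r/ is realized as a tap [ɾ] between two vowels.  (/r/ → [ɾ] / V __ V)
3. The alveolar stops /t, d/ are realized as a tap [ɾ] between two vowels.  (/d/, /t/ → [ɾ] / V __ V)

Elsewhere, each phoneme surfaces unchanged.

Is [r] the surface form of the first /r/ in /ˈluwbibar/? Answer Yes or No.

/r/ (word-final) is in the target of rule 2 but the environment (between two vowels) is not met → [r].
The actual realization is [r], which matches [r].

Yes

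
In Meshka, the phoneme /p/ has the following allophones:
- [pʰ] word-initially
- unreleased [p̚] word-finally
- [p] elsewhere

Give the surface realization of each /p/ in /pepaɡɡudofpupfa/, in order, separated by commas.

[pʰ], [p], [p], [p]

Occurrence 1 (position 1): word-initially → [pʰ].
Occurrence 2 (position 3): no conditioning environment matches → elsewhere allophone [p].
Occurrence 3 (position 11): no conditioning environment matches → elsewhere allophone [p].
Occurrence 4 (position 13): no conditioning environment matches → elsewhere allophone [p].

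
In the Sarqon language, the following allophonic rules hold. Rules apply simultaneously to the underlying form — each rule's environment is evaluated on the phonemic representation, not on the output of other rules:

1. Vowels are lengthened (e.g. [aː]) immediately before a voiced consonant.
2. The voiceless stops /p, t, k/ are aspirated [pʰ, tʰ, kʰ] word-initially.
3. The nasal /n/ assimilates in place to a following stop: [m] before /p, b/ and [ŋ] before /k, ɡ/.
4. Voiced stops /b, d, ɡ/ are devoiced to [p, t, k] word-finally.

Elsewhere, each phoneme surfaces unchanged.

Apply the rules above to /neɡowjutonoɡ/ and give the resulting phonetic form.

[neːɡoːwjutoːnoːk]

/n/ (word-initial) fails the environment for rule 3, so it stays [n].
/e/ (between /n/ and /ɡ/): before a voiced consonant, so rule 1 applies → [eː].
/ɡ/ (between /e/ and /o/): rule 4 targets it, but not word-finally → unchanged [ɡ].
/o/ — between /ɡ/ and /w/, before a voiced consonant — surfaces as [oː] (rule 1).
/w/ (between /o/ and /j/) is unaffected → [w].
/j/ (between /w/ and /u/): no rule targets it → [j].
/u/ (between /j/ and /t/) fails the environment for rule 1, so it stays [u].
/t/ (between /u/ and /o/): rule 2 targets it, but not word-initially → unchanged [t].
/o/ (between /t/ and /n/) occurs before a voiced consonant → [oː] by rule 1.
/n/ (between /o/ and /o/) fails the environment for rule 3, so it stays [n].
/o/ — between /n/ and /ɡ/, before a voiced consonant — surfaces as [oː] (rule 1).
/ɡ/ (word-final): word-finally, so rule 4 applies → [k].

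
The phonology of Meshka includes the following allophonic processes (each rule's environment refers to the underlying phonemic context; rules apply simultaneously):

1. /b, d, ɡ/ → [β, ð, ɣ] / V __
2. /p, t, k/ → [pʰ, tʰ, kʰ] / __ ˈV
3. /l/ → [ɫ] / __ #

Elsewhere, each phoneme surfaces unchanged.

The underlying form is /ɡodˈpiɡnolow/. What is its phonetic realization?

[ɡoðˈpʰiɣnolow]

/ɡ/ (word-initial) fails the environment for rule 1, so it stays [ɡ].
/o/ stays [o].
Rule 1 applies to /d/ (between /o/ and /p/: immediately after a vowel) → [ð].
/p/ meets the environment for rule 2 (immediately before a stressed vowel) → [pʰ].
/i/ — not in any rule's target class → [i].
/ɡ/ — between /i/ and /n/, immediately after a vowel — surfaces as [ɣ] (rule 1).
/n/ stays [n].
/o/ (between /n/ and /l/): no rule targets it → [o].
/l/ (between /o/ and /o/) fails the environment for rule 3, so it stays [l].
/o/ (between /l/ and /w/): no rule targets it → [o].
/w/ (word-final): no rule targets it → [w].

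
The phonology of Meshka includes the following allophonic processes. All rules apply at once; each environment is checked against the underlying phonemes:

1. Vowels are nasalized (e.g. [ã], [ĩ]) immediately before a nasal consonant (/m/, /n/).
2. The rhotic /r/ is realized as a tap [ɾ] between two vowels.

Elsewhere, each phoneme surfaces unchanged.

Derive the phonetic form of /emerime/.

[ẽmeɾĩme]

Rule 1 applies to /e/ (word-initial: before a nasal consonant) → [ẽ].
/m/ — not in any rule's target class → [m].
/e/ (between /m/ and /r/) is in the target of rule 1 but the environment (before a nasal consonant) is not met → [e].
/r/ (between /e/ and /i/) occurs between two vowels → [ɾ] by rule 2.
/i/ meets the environment for rule 1 (before a nasal consonant) → [ĩ].
/m/ — not in any rule's target class → [m].
/e/ (word-final) is in the target of rule 1 but the environment (before a nasal consonant) is not met → [e].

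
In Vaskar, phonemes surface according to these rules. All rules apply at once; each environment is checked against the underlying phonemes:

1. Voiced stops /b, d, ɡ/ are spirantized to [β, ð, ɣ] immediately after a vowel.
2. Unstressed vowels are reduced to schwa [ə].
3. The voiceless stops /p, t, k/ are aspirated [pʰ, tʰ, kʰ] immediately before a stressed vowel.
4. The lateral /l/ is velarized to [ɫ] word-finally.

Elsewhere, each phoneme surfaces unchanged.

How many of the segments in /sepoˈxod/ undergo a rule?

3

Segments that undergo a rule: /e/ → [ə] (rule 2); /o/ → [ə] (rule 2); /d/ → [ð] (rule 1).
All other segments surface unchanged.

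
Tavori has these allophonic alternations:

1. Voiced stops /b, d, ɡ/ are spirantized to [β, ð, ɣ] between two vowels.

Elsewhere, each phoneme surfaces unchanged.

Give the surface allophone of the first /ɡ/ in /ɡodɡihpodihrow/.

/ɡ/ (word-initial) is in the target of rule 1 but the environment (between two vowels) is not met → [ɡ].

[ɡ]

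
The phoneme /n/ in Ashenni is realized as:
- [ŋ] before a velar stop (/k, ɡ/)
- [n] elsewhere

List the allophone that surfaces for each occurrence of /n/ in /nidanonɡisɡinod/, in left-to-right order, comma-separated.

[n], [n], [ŋ], [n]

Occurrence 1 (position 1): no conditioning environment matches → elsewhere allophone [n].
Occurrence 2 (position 5): no conditioning environment matches → elsewhere allophone [n].
Occurrence 3 (position 7): before a velar stop → [ŋ].
Occurrence 4 (position 13): no conditioning environment matches → elsewhere allophone [n].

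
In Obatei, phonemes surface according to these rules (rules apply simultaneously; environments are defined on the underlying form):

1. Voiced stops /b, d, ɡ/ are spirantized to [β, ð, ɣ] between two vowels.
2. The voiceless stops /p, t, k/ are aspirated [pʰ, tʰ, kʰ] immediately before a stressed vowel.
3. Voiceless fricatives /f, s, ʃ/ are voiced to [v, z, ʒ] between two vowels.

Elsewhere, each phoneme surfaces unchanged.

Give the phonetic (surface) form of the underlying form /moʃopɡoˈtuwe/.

/m/ (word-initial): no rule targets it → [m].
/o/ (between /m/ and /ʃ/): no rule targets it → [o].
/ʃ/ — between /o/ and /o/, between two vowels — surfaces as [ʒ] (rule 3).
/o/ (between /ʃ/ and /p/): no rule targets it → [o].
/p/ (between /o/ and /ɡ/): rule 2 targets it, but not immediately before a stressed vowel → unchanged [p].
/ɡ/ (between /p/ and /o/): rule 1 targets it, but not between two vowels → unchanged [ɡ].
/o/ — not in any rule's target class → [o].
/t/ meets the environment for rule 2 (immediately before a stressed vowel) → [tʰ].
/u/ (between /t/ and /w/) is unaffected → [u].
/w/ — not in any rule's target class → [w].
/e/ — not in any rule's target class → [e].

[moʒopɡoˈtʰuwe]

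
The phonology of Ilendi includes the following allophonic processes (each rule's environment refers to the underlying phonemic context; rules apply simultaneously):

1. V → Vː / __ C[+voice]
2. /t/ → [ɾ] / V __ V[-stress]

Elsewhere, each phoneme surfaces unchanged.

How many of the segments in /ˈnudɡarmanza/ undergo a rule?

Segments that undergo a rule: /u/ → [uː] (rule 1); /a/ → [aː] (rule 1); /a/ → [aː] (rule 1).
All other segments surface unchanged.

3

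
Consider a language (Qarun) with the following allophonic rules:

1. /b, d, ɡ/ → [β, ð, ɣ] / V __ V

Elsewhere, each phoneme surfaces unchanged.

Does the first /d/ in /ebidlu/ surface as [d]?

/d/ (between /i/ and /l/) fails the environment for rule 1, so it stays [d].
The actual realization is [d], which matches [d].

Yes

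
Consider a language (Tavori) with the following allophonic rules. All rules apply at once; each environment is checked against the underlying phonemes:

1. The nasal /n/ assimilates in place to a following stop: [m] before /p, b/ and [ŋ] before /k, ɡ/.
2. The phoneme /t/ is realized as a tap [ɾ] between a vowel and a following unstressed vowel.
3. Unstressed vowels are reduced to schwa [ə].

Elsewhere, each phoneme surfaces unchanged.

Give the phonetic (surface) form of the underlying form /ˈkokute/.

[ˈkokəɾə]

/o/ (between /k/ and /k/) fails the environment for rule 3, so it stays [o].
/u/ (between /k/ and /t/): in an unstressed syllable, so rule 3 applies → [ə].
Rule 2 applies to /t/ (between /u/ and /e/: between a vowel and a following unstressed vowel) → [ɾ].
/e/ — word-final, in an unstressed syllable — surfaces as [ə] (rule 3).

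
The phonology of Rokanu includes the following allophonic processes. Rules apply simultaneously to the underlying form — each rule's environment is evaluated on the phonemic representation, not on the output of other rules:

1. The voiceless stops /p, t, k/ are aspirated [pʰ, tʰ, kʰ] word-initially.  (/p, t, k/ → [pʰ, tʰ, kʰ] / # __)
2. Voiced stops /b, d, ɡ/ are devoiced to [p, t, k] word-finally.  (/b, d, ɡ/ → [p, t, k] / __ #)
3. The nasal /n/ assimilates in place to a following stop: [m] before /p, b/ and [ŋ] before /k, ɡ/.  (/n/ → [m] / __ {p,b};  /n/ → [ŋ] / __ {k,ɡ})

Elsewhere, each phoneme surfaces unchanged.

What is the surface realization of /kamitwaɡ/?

/k/ meets the environment for rule 1 (word-initially) → [kʰ].
/a/ — not in any rule's target class → [a].
/m/ (between /a/ and /i/): no rule targets it → [m].
/i/ (between /m/ and /t/): no rule targets it → [i].
/t/ (between /i/ and /w/) is in the target of rule 1 but the environment (word-initially) is not met → [t].
/w/ stays [w].
/a/ (between /w/ and /ɡ/) is unaffected → [a].
Rule 2 applies to /ɡ/ (word-final: word-finally) → [k].

[kʰamitwak]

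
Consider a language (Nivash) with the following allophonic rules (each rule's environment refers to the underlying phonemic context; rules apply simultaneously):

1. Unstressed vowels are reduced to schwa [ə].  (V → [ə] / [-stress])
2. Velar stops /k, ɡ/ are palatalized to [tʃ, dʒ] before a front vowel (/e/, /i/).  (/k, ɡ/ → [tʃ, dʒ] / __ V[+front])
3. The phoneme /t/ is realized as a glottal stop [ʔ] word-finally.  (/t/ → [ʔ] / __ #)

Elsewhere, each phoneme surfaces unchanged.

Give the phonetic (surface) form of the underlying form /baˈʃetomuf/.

/a/ — between /b/ and /ʃ/, in an unstressed syllable — surfaces as [ə] (rule 1).
/e/ — between /ʃ/ and /t/; rule 1 does not apply here → [e].
/t/ (between /e/ and /o/) fails the environment for rule 3, so it stays [t].
Rule 1 applies to /o/ (between /t/ and /m/: in an unstressed syllable) → [ə].
Rule 1 applies to /u/ (between /m/ and /f/: in an unstressed syllable) → [ə].

[bəˈʃetəməf]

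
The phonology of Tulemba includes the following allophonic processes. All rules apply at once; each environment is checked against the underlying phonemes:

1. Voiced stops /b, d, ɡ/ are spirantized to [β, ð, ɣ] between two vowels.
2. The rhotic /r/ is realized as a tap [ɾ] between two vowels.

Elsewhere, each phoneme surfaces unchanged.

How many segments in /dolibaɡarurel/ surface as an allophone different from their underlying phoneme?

Segments that undergo a rule: /b/ → [β] (rule 1); /ɡ/ → [ɣ] (rule 1); /r/ → [ɾ] (rule 2); /r/ → [ɾ] (rule 2).
All other segments surface unchanged.

4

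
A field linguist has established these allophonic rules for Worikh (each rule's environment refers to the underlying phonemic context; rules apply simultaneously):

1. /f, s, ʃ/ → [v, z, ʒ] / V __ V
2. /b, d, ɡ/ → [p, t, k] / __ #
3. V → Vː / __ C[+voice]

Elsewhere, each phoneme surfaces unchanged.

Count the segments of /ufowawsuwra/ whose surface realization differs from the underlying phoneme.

Segments that undergo a rule: /f/ → [v] (rule 1); /o/ → [oː] (rule 3); /a/ → [aː] (rule 3); /u/ → [uː] (rule 3).
All other segments surface unchanged.

4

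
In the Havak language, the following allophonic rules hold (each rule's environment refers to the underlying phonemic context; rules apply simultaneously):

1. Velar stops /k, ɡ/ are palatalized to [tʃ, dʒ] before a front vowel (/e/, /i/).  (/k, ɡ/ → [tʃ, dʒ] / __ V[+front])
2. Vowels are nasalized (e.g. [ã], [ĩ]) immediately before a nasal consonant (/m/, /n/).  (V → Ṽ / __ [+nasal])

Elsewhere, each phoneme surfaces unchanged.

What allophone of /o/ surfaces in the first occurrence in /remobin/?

[o]

/o/ (between /m/ and /b/) is in the target of rule 2 but the environment (before a nasal consonant) is not met → [o].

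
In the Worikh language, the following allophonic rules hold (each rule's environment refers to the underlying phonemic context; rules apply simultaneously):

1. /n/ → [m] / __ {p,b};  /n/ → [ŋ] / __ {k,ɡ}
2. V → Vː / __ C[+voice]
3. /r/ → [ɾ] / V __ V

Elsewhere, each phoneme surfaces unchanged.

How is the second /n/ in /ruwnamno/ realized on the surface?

[n]

/n/ — between /m/ and /o/; rule 1 does not apply here → [n].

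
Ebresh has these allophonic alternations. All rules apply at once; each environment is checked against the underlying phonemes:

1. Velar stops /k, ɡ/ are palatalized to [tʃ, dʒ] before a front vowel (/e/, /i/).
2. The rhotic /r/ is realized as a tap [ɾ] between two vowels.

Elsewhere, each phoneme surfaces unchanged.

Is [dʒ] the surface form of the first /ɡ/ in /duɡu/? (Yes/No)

No

/ɡ/ (between /u/ and /u/): rule 1 targets it, but not before a front vowel → unchanged [ɡ].
The actual realization is [ɡ], not [dʒ].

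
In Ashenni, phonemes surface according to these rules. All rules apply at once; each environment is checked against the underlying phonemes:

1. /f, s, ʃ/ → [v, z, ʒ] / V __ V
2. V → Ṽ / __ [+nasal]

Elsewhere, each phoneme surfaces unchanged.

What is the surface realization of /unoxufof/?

/u/ — word-initial, before a nasal consonant — surfaces as [ũ] (rule 2).
/o/ (between /n/ and /x/): rule 2 targets it, but not before a nasal consonant → unchanged [o].
/u/ (between /x/ and /f/) fails the environment for rule 2, so it stays [u].
/f/ (between /u/ and /o/) occurs between two vowels → [v] by rule 1.
/o/ (between /f/ and /f/) fails the environment for rule 2, so it stays [o].
/f/ (word-final) fails the environment for rule 1, so it stays [f].

[ũnoxuvof]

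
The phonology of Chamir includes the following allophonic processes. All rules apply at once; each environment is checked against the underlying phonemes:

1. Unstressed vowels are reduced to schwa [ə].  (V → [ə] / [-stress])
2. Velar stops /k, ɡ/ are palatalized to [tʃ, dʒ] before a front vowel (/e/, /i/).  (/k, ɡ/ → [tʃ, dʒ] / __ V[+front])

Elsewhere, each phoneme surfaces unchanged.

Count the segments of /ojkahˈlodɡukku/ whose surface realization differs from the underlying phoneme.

4

Segments that undergo a rule: /o/ → [ə] (rule 1); /a/ → [ə] (rule 1); /u/ → [ə] (rule 1); /u/ → [ə] (rule 1).
All other segments surface unchanged.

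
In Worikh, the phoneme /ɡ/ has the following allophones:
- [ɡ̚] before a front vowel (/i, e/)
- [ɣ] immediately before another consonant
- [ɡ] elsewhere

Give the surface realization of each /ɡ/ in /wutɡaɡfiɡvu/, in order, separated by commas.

Occurrence 1 (position 4): no conditioning environment matches → elsewhere allophone [ɡ].
Occurrence 2 (position 6): immediately before another consonant → [ɣ].
Occurrence 3 (position 9): immediately before another consonant → [ɣ].

[ɡ], [ɣ], [ɣ]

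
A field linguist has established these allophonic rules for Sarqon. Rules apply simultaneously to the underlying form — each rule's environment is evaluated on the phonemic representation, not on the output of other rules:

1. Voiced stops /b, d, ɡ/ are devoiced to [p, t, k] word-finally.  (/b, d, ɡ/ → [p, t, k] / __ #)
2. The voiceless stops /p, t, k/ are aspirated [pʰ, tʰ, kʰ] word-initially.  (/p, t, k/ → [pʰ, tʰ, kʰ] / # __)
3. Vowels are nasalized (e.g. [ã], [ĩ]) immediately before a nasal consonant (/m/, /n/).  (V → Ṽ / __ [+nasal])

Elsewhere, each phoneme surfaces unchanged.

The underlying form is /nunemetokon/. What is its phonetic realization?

/n/ — not in any rule's target class → [n].
/u/ (between /n/ and /n/): before a nasal consonant, so rule 3 applies → [ũ].
/n/ (between /u/ and /e/): no rule targets it → [n].
/e/ (between /n/ and /m/): before a nasal consonant, so rule 3 applies → [ẽ].
/m/ stays [m].
/e/ (between /m/ and /t/): rule 3 targets it, but not before a nasal consonant → unchanged [e].
/t/ (between /e/ and /o/): rule 2 targets it, but not word-initially → unchanged [t].
/o/ (between /t/ and /k/) is in the target of rule 3 but the environment (before a nasal consonant) is not met → [o].
/k/ (between /o/ and /o/) fails the environment for rule 2, so it stays [k].
/o/ — between /k/ and /n/, before a nasal consonant — surfaces as [õ] (rule 3).
/n/ (word-final): no rule targets it → [n].

[nũnẽmetokõn]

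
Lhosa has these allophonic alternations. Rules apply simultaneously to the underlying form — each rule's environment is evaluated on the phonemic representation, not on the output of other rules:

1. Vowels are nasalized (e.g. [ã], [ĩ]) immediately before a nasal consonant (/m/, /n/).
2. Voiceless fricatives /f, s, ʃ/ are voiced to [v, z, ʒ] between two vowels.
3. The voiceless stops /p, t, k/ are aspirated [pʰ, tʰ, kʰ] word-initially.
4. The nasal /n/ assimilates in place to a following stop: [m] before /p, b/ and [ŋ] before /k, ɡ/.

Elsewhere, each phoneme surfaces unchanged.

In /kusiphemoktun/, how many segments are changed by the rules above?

Segments that undergo a rule: /k/ → [kʰ] (rule 3); /s/ → [z] (rule 2); /e/ → [ẽ] (rule 1); /u/ → [ũ] (rule 1).
All other segments surface unchanged.

4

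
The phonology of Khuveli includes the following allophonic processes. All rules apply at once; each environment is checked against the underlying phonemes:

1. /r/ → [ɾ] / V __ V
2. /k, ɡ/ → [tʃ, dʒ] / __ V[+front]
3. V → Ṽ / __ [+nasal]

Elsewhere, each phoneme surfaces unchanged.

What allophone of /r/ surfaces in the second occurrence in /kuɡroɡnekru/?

/r/ (between /k/ and /u/): rule 1 targets it, but not between two vowels → unchanged [r].

[r]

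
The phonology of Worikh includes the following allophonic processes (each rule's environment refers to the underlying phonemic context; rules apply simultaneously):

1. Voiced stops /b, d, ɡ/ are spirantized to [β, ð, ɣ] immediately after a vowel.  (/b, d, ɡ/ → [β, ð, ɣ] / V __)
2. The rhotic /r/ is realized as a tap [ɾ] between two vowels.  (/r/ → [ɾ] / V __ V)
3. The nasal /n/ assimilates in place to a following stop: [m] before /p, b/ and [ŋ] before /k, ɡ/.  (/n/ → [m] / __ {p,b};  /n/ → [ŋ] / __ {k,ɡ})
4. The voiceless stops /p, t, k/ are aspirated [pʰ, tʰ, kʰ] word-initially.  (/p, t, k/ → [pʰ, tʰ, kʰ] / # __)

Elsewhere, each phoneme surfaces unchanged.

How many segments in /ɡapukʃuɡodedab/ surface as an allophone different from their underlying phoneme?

Segments that undergo a rule: /ɡ/ → [ɣ] (rule 1); /d/ → [ð] (rule 1); /d/ → [ð] (rule 1); /b/ → [β] (rule 1).
All other segments surface unchanged.

4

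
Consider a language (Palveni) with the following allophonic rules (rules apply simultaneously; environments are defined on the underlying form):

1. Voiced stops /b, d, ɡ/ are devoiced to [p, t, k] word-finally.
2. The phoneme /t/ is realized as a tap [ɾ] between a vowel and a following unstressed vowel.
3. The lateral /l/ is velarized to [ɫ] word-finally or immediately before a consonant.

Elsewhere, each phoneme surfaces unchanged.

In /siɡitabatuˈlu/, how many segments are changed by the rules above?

Segments that undergo a rule: /t/ → [ɾ] (rule 2); /t/ → [ɾ] (rule 2).
All other segments surface unchanged.

2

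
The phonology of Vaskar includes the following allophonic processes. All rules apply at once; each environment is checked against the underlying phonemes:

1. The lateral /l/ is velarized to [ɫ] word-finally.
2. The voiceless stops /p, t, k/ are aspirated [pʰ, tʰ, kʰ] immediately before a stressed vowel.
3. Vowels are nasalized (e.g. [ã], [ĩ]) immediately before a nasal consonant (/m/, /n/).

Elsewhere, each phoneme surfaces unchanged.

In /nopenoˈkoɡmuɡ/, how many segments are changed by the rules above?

Segments that undergo a rule: /e/ → [ẽ] (rule 3); /k/ → [kʰ] (rule 2).
All other segments surface unchanged.

2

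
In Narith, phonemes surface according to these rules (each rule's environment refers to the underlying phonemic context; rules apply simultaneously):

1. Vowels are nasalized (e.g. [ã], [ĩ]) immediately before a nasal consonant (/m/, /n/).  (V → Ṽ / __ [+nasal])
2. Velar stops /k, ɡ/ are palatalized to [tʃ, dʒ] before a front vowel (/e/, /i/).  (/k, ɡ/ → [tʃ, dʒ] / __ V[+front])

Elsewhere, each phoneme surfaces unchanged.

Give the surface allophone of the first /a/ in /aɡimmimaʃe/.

[a]

/a/ (word-initial) is in the target of rule 1 but the environment (before a nasal consonant) is not met → [a].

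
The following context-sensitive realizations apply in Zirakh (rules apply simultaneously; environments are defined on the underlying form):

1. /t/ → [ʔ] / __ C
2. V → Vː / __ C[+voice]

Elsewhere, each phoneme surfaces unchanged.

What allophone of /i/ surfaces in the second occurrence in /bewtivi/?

[i]

/i/ — word-final; rule 2 does not apply here → [i].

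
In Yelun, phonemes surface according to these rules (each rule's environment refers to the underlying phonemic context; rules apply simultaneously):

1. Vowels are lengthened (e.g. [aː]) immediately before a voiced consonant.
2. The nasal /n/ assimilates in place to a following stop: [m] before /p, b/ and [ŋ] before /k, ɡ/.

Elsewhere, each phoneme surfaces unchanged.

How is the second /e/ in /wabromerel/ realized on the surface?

[eː]

/e/ meets the environment for rule 1 (before a voiced consonant) → [eː].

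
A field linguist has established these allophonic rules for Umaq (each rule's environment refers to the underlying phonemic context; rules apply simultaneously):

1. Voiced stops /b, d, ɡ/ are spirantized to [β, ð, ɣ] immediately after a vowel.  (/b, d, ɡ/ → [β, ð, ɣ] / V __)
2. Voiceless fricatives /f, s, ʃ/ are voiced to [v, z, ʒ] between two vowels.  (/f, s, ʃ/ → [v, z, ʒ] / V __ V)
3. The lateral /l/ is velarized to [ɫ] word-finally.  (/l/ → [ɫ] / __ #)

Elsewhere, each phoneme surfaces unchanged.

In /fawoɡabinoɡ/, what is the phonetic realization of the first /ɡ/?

[ɣ]

/ɡ/ meets the environment for rule 1 (immediately after a vowel) → [ɣ].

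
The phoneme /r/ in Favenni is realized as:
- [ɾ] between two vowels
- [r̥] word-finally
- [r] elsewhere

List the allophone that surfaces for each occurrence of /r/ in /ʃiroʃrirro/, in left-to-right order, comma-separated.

Occurrence 1 (position 3): between two vowels → [ɾ].
Occurrence 2 (position 6): no conditioning environment matches → elsewhere allophone [r].
Occurrence 3 (position 8): no conditioning environment matches → elsewhere allophone [r].
Occurrence 4 (position 9): no conditioning environment matches → elsewhere allophone [r].

[ɾ], [r], [r], [r]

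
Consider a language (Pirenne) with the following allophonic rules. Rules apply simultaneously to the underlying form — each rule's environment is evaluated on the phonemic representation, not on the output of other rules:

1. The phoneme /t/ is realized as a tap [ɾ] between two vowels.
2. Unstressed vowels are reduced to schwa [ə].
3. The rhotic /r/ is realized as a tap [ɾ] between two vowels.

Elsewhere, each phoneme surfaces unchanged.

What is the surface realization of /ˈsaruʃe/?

/s/ (word-initial) is unaffected → [s].
/a/ — between /s/ and /r/; rule 2 does not apply here → [a].
/r/ meets the environment for rule 3 (between two vowels) → [ɾ].
/u/ (between /r/ and /ʃ/): in an unstressed syllable, so rule 2 applies → [ə].
/ʃ/ stays [ʃ].
/e/ (word-final) occurs in an unstressed syllable → [ə] by rule 2.

[ˈsaɾəʃə]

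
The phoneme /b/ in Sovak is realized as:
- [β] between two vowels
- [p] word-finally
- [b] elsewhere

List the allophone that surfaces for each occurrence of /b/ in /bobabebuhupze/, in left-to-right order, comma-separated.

Occurrence 1 (position 1): no conditioning environment matches → elsewhere allophone [b].
Occurrence 2 (position 3): between two vowels → [β].
Occurrence 3 (position 5): between two vowels → [β].
Occurrence 4 (position 7): between two vowels → [β].

[b], [β], [β], [β]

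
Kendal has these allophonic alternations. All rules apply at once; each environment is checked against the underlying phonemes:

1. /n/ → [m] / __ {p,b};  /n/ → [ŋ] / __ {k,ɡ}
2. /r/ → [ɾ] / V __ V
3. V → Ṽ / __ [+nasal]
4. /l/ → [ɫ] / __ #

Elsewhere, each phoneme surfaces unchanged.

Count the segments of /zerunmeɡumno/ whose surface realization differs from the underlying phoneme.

Segments that undergo a rule: /r/ → [ɾ] (rule 2); /u/ → [ũ] (rule 3); /u/ → [ũ] (rule 3).
All other segments surface unchanged.

3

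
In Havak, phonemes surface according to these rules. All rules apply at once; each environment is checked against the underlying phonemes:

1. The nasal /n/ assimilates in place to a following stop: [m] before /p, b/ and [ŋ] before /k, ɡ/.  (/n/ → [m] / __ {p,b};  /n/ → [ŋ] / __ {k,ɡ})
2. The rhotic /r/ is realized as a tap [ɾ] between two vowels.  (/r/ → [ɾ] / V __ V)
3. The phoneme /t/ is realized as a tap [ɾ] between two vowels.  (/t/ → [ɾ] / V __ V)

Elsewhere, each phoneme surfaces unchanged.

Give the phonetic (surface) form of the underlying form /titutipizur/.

[tiɾuɾipizur]

/t/ (word-initial): rule 3 targets it, but not between two vowels → unchanged [t].
/i/ (between /t/ and /t/): no rule targets it → [i].
Rule 3 applies to /t/ (between /i/ and /u/: between two vowels) → [ɾ].
/u/ — not in any rule's target class → [u].
/t/ (between /u/ and /i/) occurs between two vowels → [ɾ] by rule 3.
/i/ — not in any rule's target class → [i].
/p/ (between /i/ and /i/): no rule targets it → [p].
/i/ (between /p/ and /z/) is unaffected → [i].
/z/ (between /i/ and /u/): no rule targets it → [z].
/u/ — not in any rule's target class → [u].
/r/ (word-final) is in the target of rule 2 but the environment (between two vowels) is not met → [r].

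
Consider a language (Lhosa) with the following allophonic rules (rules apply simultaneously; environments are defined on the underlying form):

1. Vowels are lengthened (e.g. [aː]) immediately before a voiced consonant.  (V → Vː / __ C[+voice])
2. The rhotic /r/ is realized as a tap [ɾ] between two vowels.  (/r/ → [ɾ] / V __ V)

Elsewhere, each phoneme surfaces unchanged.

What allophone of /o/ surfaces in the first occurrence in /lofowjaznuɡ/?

/o/ (between /l/ and /f/) is in the target of rule 1 but the environment (before a voiced consonant) is not met → [o].

[o]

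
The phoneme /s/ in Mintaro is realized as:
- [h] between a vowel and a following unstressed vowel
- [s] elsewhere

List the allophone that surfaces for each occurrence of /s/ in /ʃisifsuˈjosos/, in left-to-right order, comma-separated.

[h], [s], [h], [s]

Occurrence 1 (position 3): between a vowel and a following unstressed vowel → [h].
Occurrence 2 (position 6): no conditioning environment matches → elsewhere allophone [s].
Occurrence 3 (position 10): between a vowel and a following unstressed vowel → [h].
Occurrence 4 (position 12): no conditioning environment matches → elsewhere allophone [s].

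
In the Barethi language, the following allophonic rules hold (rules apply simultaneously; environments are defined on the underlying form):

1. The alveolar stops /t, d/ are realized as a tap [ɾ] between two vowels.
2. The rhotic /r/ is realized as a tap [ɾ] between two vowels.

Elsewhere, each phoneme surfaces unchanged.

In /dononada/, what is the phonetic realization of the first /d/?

/d/ — word-initial; rule 1 does not apply here → [d].

[d]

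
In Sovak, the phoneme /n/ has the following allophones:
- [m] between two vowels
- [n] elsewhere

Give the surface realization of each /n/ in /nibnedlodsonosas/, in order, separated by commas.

Occurrence 1 (position 1): no conditioning environment matches → elsewhere allophone [n].
Occurrence 2 (position 4): no conditioning environment matches → elsewhere allophone [n].
Occurrence 3 (position 12): between two vowels → [m].

[n], [n], [m]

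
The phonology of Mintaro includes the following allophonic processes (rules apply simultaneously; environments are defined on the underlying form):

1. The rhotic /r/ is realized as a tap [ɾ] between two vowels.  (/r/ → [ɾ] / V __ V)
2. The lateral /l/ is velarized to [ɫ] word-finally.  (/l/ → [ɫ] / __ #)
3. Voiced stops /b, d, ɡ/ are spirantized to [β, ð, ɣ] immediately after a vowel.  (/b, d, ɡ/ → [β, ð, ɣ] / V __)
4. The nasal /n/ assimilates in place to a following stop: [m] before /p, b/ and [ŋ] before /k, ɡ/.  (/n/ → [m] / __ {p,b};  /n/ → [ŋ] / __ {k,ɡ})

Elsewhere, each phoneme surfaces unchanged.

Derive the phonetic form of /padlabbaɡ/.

[paðlaβbaɣ]

/p/ stays [p].
/a/ (between /p/ and /d/) is unaffected → [a].
/d/ meets the environment for rule 3 (immediately after a vowel) → [ð].
/l/ (between /d/ and /a/) is in the target of rule 2 but the environment (word-finally) is not met → [l].
/a/ (between /l/ and /b/) is unaffected → [a].
/b/ (between /a/ and /b/): immediately after a vowel, so rule 3 applies → [β].
/b/ — between /b/ and /a/; rule 3 does not apply here → [b].
/a/ — not in any rule's target class → [a].
/ɡ/ — word-final, immediately after a vowel — surfaces as [ɣ] (rule 3).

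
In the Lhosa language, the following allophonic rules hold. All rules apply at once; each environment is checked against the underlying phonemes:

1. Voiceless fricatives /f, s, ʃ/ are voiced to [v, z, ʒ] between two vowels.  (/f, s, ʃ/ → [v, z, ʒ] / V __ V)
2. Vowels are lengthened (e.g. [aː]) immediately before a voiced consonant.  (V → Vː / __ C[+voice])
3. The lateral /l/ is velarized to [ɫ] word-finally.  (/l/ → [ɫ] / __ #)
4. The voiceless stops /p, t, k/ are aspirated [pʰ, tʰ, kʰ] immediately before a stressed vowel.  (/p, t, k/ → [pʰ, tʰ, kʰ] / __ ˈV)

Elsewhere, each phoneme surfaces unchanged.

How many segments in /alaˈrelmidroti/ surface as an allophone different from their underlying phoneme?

Segments that undergo a rule: /a/ → [aː] (rule 2); /a/ → [aː] (rule 2); /e/ → [eː] (rule 2); /i/ → [iː] (rule 2).
All other segments surface unchanged.

4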